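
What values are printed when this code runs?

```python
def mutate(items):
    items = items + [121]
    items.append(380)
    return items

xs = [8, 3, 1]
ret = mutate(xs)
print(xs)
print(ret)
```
[8, 3, 1]
[8, 3, 1, 121, 380]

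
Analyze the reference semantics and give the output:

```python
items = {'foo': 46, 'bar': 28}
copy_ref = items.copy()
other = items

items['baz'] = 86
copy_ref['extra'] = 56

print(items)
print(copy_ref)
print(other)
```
{'foo': 46, 'bar': 28, 'baz': 86}
{'foo': 46, 'bar': 28, 'extra': 56}
{'foo': 46, 'bar': 28, 'baz': 86}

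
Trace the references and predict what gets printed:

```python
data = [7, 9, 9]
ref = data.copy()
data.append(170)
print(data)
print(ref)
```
[7, 9, 9, 170]
[7, 9, 9]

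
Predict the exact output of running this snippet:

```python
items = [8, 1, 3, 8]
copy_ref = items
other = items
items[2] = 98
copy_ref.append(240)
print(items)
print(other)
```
[8, 1, 98, 8, 240]
[8, 1, 98, 8, 240]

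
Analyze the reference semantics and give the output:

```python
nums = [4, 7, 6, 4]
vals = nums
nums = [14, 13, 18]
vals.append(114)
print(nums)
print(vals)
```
[14, 13, 18]
[4, 7, 6, 4, 114]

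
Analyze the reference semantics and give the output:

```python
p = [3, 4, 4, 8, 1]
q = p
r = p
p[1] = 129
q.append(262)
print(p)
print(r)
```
[3, 129, 4, 8, 1, 262]
[3, 129, 4, 8, 1, 262]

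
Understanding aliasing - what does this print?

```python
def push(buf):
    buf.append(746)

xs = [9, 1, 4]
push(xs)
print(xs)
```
[9, 1, 4, 746]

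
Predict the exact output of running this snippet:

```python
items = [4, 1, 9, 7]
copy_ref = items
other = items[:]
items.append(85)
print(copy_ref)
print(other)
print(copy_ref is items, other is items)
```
[4, 1, 9, 7, 85]
[4, 1, 9, 7]
True False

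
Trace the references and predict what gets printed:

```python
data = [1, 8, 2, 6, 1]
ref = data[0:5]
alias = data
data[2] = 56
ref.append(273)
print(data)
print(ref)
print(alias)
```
[1, 8, 56, 6, 1]
[1, 8, 2, 6, 1, 273]
[1, 8, 56, 6, 1]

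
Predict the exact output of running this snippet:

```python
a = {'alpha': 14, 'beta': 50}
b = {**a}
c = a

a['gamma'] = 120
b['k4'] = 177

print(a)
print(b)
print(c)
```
{'alpha': 14, 'beta': 50, 'gamma': 120}
{'alpha': 14, 'beta': 50, 'k4': 177}
{'alpha': 14, 'beta': 50, 'gamma': 120}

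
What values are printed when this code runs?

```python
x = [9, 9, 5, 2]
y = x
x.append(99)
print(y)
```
[9, 9, 5, 2, 99]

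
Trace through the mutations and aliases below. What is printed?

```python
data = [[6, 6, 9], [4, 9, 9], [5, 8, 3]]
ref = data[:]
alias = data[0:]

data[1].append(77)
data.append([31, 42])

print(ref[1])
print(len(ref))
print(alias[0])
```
[4, 9, 9, 77]
3
[6, 6, 9]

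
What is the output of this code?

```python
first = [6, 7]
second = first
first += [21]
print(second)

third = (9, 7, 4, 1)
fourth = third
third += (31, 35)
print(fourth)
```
[6, 7, 21]
(9, 7, 4, 1)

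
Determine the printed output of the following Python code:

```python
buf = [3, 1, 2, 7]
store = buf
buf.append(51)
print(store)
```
[3, 1, 2, 7, 51]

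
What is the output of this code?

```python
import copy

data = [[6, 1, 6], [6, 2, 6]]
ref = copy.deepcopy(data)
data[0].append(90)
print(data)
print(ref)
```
[[6, 1, 6, 90], [6, 2, 6]]
[[6, 1, 6], [6, 2, 6]]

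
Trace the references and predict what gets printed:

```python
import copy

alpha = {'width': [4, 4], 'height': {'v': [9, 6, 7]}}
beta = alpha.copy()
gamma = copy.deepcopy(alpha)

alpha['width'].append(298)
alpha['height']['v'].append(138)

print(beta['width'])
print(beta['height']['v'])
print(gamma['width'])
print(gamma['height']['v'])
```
[4, 4, 298]
[9, 6, 7, 138]
[4, 4]
[9, 6, 7]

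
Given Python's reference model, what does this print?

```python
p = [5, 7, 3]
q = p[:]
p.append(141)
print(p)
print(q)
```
[5, 7, 3, 141]
[5, 7, 3]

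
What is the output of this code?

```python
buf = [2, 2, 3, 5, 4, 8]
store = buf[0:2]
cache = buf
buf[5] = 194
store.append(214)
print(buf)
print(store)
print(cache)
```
[2, 2, 3, 5, 4, 194]
[2, 2, 214]
[2, 2, 3, 5, 4, 194]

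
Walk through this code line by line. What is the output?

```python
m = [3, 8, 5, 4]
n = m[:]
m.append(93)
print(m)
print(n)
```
[3, 8, 5, 4, 93]
[3, 8, 5, 4]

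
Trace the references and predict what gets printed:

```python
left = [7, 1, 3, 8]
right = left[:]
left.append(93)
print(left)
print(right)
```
[7, 1, 3, 8, 93]
[7, 1, 3, 8]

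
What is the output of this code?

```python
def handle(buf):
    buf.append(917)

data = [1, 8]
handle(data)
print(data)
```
[1, 8, 917]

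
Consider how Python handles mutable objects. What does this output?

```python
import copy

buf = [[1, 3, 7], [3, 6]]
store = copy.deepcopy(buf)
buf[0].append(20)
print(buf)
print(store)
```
[[1, 3, 7, 20], [3, 6]]
[[1, 3, 7], [3, 6]]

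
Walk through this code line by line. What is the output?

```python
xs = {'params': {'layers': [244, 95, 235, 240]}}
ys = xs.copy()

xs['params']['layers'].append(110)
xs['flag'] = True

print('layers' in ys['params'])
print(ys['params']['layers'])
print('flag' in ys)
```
True
[244, 95, 235, 240, 110]
False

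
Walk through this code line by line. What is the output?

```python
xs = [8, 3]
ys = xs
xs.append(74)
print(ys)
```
[8, 3, 74]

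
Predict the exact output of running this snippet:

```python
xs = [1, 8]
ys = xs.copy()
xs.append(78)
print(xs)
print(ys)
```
[1, 8, 78]
[1, 8]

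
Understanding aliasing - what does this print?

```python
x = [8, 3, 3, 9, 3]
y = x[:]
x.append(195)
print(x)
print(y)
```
[8, 3, 3, 9, 3, 195]
[8, 3, 3, 9, 3]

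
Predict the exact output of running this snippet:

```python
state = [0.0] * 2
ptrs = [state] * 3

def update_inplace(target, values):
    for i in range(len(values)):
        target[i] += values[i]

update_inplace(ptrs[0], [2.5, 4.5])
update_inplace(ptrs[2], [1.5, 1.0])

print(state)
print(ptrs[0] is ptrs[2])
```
[4.0, 5.5]
True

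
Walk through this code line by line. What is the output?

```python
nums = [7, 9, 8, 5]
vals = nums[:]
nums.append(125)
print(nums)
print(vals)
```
[7, 9, 8, 5, 125]
[7, 9, 8, 5]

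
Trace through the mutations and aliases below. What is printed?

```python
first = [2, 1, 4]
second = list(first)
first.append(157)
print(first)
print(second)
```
[2, 1, 4, 157]
[2, 1, 4]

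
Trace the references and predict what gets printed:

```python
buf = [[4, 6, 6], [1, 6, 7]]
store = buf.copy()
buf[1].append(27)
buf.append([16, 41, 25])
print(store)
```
[[4, 6, 6], [1, 6, 7, 27]]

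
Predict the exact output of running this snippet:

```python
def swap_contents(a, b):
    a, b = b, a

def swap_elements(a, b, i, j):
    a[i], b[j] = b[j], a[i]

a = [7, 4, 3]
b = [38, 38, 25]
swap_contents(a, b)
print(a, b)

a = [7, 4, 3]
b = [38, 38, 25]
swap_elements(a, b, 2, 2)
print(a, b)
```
[7, 4, 3] [38, 38, 25]
[7, 4, 25] [38, 38, 3]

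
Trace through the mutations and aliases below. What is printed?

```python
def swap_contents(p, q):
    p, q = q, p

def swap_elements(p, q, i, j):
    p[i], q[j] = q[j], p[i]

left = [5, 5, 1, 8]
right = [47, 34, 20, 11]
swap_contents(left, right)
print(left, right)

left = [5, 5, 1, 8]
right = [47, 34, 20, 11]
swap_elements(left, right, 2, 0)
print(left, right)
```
[5, 5, 1, 8] [47, 34, 20, 11]
[5, 5, 47, 8] [1, 34, 20, 11]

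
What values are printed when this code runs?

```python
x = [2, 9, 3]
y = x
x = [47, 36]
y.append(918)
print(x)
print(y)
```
[47, 36]
[2, 9, 3, 918]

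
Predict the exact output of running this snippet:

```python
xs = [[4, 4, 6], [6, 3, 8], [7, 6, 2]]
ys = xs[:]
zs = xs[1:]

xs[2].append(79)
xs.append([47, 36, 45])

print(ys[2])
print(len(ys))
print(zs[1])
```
[7, 6, 2, 79]
3
[7, 6, 2, 79]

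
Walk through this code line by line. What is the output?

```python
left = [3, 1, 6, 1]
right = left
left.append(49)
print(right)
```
[3, 1, 6, 1, 49]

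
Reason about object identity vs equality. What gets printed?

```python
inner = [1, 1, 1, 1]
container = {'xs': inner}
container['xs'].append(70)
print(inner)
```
[1, 1, 1, 1, 70]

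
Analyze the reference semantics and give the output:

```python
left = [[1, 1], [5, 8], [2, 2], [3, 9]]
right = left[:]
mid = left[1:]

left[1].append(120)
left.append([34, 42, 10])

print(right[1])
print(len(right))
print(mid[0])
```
[5, 8, 120]
4
[5, 8, 120]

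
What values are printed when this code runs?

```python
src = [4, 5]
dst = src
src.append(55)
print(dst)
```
[4, 5, 55]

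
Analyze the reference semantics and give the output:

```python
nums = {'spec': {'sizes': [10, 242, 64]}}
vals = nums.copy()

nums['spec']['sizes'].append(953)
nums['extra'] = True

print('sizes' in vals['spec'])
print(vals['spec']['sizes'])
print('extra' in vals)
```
True
[10, 242, 64, 953]
False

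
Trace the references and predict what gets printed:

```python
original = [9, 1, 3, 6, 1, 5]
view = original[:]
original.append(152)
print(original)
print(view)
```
[9, 1, 3, 6, 1, 5, 152]
[9, 1, 3, 6, 1, 5]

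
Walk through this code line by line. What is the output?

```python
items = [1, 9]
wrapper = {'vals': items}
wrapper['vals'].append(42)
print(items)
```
[1, 9, 42]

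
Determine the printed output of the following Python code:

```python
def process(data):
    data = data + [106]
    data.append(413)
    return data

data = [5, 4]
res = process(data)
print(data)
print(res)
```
[5, 4]
[5, 4, 106, 413]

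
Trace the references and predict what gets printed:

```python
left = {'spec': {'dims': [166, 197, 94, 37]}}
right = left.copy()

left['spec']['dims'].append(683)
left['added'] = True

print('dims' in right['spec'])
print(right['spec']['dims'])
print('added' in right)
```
True
[166, 197, 94, 37, 683]
False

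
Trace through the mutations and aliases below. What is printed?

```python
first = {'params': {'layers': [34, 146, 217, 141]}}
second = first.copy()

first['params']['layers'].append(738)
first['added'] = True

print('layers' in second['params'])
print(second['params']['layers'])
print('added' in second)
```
True
[34, 146, 217, 141, 738]
False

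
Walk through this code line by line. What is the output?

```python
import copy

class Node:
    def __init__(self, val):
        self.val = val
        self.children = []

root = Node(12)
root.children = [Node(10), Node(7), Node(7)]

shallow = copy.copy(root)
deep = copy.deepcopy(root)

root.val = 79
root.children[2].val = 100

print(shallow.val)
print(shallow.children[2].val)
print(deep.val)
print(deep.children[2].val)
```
12
100
12
7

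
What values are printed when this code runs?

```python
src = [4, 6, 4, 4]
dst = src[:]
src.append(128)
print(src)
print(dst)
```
[4, 6, 4, 4, 128]
[4, 6, 4, 4]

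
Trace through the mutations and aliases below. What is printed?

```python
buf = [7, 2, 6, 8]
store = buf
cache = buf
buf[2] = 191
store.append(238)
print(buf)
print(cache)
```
[7, 2, 191, 8, 238]
[7, 2, 191, 8, 238]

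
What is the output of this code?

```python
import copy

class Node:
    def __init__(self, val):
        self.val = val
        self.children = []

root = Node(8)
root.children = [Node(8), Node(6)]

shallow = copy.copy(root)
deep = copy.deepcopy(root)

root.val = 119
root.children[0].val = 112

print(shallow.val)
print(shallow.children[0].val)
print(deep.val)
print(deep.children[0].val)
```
8
112
8
8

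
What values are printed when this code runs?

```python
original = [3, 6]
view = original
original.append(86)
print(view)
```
[3, 6, 86]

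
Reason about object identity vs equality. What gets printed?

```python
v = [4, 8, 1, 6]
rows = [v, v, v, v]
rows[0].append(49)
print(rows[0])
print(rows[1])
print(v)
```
[4, 8, 1, 6, 49]
[4, 8, 1, 6, 49]
[4, 8, 1, 6, 49]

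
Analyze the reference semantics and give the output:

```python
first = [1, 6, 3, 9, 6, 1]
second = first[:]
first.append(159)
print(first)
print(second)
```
[1, 6, 3, 9, 6, 1, 159]
[1, 6, 3, 9, 6, 1]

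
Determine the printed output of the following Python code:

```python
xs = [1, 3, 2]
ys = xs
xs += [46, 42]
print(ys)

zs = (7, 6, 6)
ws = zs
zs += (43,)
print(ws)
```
[1, 3, 2, 46, 42]
(7, 6, 6)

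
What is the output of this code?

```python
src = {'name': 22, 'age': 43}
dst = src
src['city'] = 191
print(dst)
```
{'name': 22, 'age': 43, 'city': 191}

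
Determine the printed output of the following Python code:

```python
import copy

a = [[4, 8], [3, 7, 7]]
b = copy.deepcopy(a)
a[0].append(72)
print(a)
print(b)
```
[[4, 8, 72], [3, 7, 7]]
[[4, 8], [3, 7, 7]]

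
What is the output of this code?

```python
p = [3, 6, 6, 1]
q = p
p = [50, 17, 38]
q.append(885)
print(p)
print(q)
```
[50, 17, 38]
[3, 6, 6, 1, 885]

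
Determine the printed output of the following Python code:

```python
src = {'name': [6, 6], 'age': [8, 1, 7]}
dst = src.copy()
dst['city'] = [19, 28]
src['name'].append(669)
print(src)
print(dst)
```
{'name': [6, 6, 669], 'age': [8, 1, 7]}
{'name': [6, 6, 669], 'age': [8, 1, 7], 'city': [19, 28]}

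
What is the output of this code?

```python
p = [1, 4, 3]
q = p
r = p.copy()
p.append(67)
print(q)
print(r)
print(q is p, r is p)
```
[1, 4, 3, 67]
[1, 4, 3]
True False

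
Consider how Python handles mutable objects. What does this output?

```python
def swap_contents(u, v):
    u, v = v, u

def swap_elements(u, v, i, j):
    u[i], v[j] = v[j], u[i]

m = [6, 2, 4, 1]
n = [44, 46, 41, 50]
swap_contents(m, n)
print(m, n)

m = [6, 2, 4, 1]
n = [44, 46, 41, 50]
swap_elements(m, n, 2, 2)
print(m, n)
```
[6, 2, 4, 1] [44, 46, 41, 50]
[6, 2, 41, 1] [44, 46, 4, 50]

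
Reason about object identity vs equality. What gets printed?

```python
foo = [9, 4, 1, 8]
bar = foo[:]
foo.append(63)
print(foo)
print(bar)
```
[9, 4, 1, 8, 63]
[9, 4, 1, 8]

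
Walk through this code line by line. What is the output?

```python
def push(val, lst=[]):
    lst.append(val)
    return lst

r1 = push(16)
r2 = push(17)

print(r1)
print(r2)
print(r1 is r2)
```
[16, 17]
[16, 17]
True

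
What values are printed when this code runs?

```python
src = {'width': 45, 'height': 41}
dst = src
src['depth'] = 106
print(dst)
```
{'width': 45, 'height': 41, 'depth': 106}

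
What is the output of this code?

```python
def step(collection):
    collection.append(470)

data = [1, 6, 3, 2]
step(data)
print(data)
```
[1, 6, 3, 2, 470]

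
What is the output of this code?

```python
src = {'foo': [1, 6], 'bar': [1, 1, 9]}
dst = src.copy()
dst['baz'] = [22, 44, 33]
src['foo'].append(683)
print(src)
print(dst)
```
{'foo': [1, 6, 683], 'bar': [1, 1, 9]}
{'foo': [1, 6, 683], 'bar': [1, 1, 9], 'baz': [22, 44, 33]}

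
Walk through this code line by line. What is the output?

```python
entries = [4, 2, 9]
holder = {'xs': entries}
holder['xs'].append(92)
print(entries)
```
[4, 2, 9, 92]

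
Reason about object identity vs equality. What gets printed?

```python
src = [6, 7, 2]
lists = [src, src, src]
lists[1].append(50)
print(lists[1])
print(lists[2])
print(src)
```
[6, 7, 2, 50]
[6, 7, 2, 50]
[6, 7, 2, 50]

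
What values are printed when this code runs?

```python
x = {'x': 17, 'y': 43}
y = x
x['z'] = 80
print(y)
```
{'x': 17, 'y': 43, 'z': 80}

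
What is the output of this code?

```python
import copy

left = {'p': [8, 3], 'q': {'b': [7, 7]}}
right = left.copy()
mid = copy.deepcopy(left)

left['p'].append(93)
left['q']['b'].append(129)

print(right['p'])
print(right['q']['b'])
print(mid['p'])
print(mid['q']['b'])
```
[8, 3, 93]
[7, 7, 129]
[8, 3]
[7, 7]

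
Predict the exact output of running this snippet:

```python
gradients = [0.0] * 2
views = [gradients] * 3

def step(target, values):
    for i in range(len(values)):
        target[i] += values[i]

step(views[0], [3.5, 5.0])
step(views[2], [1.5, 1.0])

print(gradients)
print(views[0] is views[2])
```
[5.0, 6.0]
True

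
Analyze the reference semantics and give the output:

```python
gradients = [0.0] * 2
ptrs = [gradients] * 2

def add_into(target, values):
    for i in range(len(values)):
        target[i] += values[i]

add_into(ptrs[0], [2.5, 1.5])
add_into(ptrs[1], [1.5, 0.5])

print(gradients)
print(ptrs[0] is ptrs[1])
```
[4.0, 2.0]
True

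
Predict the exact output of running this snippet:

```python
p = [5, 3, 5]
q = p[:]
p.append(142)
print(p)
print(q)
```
[5, 3, 5, 142]
[5, 3, 5]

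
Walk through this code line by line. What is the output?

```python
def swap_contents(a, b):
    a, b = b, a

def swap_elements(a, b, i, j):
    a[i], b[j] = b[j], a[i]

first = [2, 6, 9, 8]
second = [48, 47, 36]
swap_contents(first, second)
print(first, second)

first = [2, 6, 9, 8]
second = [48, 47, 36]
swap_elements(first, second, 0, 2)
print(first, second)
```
[2, 6, 9, 8] [48, 47, 36]
[36, 6, 9, 8] [48, 47, 2]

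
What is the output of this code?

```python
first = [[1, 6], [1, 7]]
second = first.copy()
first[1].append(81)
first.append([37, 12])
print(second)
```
[[1, 6], [1, 7, 81]]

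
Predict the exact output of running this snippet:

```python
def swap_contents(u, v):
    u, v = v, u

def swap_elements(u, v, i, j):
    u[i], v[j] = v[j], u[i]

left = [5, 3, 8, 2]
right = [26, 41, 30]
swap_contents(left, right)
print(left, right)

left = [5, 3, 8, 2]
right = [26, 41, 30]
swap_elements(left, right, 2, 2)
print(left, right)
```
[5, 3, 8, 2] [26, 41, 30]
[5, 3, 30, 2] [26, 41, 8]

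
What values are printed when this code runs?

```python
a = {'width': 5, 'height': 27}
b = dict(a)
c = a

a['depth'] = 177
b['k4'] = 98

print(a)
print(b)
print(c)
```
{'width': 5, 'height': 27, 'depth': 177}
{'width': 5, 'height': 27, 'k4': 98}
{'width': 5, 'height': 27, 'depth': 177}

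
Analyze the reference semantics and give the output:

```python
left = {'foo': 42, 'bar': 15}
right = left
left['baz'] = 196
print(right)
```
{'foo': 42, 'bar': 15, 'baz': 196}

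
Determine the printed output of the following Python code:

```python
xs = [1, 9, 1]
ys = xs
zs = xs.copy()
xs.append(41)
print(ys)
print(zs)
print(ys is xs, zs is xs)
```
[1, 9, 1, 41]
[1, 9, 1]
True False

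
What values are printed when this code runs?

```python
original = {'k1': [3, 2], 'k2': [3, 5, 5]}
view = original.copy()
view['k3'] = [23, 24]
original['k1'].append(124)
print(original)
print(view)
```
{'k1': [3, 2, 124], 'k2': [3, 5, 5]}
{'k1': [3, 2, 124], 'k2': [3, 5, 5], 'k3': [23, 24]}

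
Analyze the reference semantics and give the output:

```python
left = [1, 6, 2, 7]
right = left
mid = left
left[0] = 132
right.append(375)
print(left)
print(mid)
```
[132, 6, 2, 7, 375]
[132, 6, 2, 7, 375]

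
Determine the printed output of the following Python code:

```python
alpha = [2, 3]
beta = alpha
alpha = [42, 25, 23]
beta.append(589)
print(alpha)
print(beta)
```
[42, 25, 23]
[2, 3, 589]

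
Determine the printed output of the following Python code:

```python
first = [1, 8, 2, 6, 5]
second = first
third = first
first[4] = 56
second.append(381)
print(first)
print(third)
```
[1, 8, 2, 6, 56, 381]
[1, 8, 2, 6, 56, 381]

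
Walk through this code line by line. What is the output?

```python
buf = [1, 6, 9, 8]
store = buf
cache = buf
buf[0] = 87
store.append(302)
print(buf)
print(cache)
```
[87, 6, 9, 8, 302]
[87, 6, 9, 8, 302]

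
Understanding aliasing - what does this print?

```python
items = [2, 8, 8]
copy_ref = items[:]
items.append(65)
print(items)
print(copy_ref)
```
[2, 8, 8, 65]
[2, 8, 8]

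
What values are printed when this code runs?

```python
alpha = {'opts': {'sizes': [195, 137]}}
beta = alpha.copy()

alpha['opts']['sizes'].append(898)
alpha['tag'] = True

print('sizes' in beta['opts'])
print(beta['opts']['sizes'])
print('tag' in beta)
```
True
[195, 137, 898]
False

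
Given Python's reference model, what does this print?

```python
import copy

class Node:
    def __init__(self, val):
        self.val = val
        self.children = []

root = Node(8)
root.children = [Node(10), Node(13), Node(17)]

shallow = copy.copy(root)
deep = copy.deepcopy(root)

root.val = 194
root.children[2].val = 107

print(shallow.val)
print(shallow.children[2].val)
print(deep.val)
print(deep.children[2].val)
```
8
107
8
17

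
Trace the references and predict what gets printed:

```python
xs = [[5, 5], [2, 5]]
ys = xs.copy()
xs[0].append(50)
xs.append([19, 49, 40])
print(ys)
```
[[5, 5, 50], [2, 5]]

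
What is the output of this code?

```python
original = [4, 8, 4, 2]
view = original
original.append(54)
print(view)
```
[4, 8, 4, 2, 54]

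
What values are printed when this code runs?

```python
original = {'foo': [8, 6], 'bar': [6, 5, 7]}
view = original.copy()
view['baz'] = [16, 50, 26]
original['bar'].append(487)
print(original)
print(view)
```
{'foo': [8, 6], 'bar': [6, 5, 7, 487]}
{'foo': [8, 6], 'bar': [6, 5, 7, 487], 'baz': [16, 50, 26]}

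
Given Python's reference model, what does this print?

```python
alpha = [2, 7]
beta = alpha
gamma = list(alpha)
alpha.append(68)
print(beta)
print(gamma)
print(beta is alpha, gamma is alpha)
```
[2, 7, 68]
[2, 7]
True False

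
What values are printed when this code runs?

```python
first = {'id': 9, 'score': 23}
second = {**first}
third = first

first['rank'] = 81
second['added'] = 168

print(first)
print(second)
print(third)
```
{'id': 9, 'score': 23, 'rank': 81}
{'id': 9, 'score': 23, 'added': 168}
{'id': 9, 'score': 23, 'rank': 81}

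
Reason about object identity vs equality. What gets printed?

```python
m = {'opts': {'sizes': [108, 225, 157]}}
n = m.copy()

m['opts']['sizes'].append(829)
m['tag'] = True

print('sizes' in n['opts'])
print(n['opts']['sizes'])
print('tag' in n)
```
True
[108, 225, 157, 829]
False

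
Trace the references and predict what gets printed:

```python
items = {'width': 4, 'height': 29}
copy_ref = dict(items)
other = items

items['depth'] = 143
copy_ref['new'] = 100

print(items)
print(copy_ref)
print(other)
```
{'width': 4, 'height': 29, 'depth': 143}
{'width': 4, 'height': 29, 'new': 100}
{'width': 4, 'height': 29, 'depth': 143}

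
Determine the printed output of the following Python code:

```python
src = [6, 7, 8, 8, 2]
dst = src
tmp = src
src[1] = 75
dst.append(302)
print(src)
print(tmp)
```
[6, 75, 8, 8, 2, 302]
[6, 75, 8, 8, 2, 302]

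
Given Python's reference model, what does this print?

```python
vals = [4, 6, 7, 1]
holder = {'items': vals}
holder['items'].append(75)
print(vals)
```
[4, 6, 7, 1, 75]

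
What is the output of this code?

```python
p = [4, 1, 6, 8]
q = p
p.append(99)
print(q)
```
[4, 1, 6, 8, 99]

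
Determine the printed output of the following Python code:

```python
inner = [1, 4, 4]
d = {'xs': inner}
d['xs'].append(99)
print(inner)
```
[1, 4, 4, 99]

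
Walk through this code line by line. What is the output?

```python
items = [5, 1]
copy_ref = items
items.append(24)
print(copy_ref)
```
[5, 1, 24]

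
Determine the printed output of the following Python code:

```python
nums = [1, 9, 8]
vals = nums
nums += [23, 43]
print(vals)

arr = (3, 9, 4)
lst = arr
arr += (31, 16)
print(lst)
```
[1, 9, 8, 23, 43]
(3, 9, 4)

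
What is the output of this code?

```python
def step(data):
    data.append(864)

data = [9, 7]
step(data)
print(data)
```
[9, 7, 864]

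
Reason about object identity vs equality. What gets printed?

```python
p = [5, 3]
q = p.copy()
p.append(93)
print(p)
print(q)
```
[5, 3, 93]
[5, 3]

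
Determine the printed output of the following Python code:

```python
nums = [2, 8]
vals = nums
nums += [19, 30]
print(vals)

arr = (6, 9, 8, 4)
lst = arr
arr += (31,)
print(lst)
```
[2, 8, 19, 30]
(6, 9, 8, 4)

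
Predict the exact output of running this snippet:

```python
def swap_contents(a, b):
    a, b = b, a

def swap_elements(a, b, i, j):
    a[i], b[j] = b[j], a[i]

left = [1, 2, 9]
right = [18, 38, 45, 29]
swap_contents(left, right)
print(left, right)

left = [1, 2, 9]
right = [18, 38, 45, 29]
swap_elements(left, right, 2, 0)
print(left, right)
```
[1, 2, 9] [18, 38, 45, 29]
[1, 2, 18] [9, 38, 45, 29]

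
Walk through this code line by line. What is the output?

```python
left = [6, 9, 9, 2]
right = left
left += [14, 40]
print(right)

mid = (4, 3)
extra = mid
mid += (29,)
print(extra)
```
[6, 9, 9, 2, 14, 40]
(4, 3)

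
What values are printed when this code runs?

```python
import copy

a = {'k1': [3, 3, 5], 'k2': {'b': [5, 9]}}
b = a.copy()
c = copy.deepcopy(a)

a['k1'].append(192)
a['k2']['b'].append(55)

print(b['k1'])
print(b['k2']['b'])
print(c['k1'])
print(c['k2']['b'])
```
[3, 3, 5, 192]
[5, 9, 55]
[3, 3, 5]
[5, 9]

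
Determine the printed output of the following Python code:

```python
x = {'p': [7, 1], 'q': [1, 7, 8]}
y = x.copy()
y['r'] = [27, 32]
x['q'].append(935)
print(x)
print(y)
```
{'p': [7, 1], 'q': [1, 7, 8, 935]}
{'p': [7, 1], 'q': [1, 7, 8, 935], 'r': [27, 32]}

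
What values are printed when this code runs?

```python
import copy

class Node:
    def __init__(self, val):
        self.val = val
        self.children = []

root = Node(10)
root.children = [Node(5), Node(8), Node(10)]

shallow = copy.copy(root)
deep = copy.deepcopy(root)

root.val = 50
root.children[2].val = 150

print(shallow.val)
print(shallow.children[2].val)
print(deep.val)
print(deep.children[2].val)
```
10
150
10
10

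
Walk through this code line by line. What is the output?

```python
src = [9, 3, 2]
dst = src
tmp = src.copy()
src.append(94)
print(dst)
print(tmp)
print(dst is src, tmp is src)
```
[9, 3, 2, 94]
[9, 3, 2]
True False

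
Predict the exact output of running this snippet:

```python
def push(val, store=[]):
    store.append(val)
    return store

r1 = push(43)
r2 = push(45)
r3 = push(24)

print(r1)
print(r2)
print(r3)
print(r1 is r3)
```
[43, 45, 24]
[43, 45, 24]
[43, 45, 24]
True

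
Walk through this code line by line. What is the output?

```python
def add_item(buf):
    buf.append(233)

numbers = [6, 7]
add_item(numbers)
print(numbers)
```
[6, 7, 233]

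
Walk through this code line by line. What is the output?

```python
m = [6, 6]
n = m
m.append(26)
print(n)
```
[6, 6, 26]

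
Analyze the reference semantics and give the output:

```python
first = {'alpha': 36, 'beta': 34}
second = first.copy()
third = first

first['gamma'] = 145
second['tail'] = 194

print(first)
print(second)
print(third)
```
{'alpha': 36, 'beta': 34, 'gamma': 145}
{'alpha': 36, 'beta': 34, 'tail': 194}
{'alpha': 36, 'beta': 34, 'gamma': 145}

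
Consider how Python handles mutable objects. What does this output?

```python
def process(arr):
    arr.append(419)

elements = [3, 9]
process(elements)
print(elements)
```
[3, 9, 419]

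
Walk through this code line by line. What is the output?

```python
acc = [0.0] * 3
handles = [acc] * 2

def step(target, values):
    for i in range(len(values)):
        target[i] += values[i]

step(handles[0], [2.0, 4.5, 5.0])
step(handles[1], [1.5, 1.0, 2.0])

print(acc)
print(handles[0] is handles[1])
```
[3.5, 5.5, 7.0]
True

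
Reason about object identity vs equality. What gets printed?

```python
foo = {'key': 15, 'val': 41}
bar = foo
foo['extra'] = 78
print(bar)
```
{'key': 15, 'val': 41, 'extra': 78}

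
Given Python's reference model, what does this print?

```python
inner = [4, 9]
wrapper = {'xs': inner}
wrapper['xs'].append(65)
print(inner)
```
[4, 9, 65]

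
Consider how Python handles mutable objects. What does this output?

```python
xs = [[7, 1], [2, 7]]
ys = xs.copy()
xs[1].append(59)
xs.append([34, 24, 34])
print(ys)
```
[[7, 1], [2, 7, 59]]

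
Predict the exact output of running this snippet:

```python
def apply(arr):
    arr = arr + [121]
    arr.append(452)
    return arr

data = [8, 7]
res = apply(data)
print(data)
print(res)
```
[8, 7]
[8, 7, 121, 452]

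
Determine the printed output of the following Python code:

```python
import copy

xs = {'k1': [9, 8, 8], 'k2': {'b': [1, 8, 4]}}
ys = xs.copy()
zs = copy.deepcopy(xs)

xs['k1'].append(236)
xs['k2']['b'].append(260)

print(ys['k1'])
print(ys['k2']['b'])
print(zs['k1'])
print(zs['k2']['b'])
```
[9, 8, 8, 236]
[1, 8, 4, 260]
[9, 8, 8]
[1, 8, 4]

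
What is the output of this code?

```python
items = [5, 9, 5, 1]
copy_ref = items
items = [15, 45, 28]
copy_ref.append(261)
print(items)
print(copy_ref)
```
[15, 45, 28]
[5, 9, 5, 1, 261]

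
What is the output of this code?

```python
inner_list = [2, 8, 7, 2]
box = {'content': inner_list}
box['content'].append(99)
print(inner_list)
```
[2, 8, 7, 2, 99]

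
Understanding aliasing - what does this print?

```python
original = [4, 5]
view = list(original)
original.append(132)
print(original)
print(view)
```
[4, 5, 132]
[4, 5]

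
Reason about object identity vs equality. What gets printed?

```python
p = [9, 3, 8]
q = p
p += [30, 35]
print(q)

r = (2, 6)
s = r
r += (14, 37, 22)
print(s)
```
[9, 3, 8, 30, 35]
(2, 6)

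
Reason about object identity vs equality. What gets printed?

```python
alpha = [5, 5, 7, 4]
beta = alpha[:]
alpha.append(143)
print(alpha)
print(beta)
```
[5, 5, 7, 4, 143]
[5, 5, 7, 4]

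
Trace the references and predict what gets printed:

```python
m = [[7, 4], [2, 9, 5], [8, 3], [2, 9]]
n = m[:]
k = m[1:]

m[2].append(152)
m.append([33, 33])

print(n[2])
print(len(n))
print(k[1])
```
[8, 3, 152]
4
[8, 3, 152]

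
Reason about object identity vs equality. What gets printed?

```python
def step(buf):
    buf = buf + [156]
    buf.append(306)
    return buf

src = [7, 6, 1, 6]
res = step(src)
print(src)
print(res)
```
[7, 6, 1, 6]
[7, 6, 1, 6, 156, 306]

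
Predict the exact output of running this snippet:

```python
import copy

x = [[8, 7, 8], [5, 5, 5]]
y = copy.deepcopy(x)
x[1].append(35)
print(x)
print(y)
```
[[8, 7, 8], [5, 5, 5, 35]]
[[8, 7, 8], [5, 5, 5]]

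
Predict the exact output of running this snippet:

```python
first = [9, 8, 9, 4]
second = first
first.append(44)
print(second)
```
[9, 8, 9, 4, 44]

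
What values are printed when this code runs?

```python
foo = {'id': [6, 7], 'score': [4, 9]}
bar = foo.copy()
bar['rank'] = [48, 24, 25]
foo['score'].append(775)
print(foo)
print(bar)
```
{'id': [6, 7], 'score': [4, 9, 775]}
{'id': [6, 7], 'score': [4, 9, 775], 'rank': [48, 24, 25]}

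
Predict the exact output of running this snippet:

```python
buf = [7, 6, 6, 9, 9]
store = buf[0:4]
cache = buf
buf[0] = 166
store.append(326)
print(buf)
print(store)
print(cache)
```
[166, 6, 6, 9, 9]
[7, 6, 6, 9, 326]
[166, 6, 6, 9, 9]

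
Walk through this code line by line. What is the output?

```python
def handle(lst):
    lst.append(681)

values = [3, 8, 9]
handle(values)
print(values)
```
[3, 8, 9, 681]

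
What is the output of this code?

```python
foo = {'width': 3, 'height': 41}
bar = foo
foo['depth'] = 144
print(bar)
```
{'width': 3, 'height': 41, 'depth': 144}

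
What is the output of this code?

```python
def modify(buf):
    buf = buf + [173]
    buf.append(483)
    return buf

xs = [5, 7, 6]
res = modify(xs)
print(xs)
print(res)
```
[5, 7, 6]
[5, 7, 6, 173, 483]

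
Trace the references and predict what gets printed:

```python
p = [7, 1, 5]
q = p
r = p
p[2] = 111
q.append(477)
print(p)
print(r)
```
[7, 1, 111, 477]
[7, 1, 111, 477]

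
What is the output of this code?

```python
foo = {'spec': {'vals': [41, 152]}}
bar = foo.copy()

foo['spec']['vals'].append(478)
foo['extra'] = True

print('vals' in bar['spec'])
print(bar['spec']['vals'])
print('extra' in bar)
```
True
[41, 152, 478]
False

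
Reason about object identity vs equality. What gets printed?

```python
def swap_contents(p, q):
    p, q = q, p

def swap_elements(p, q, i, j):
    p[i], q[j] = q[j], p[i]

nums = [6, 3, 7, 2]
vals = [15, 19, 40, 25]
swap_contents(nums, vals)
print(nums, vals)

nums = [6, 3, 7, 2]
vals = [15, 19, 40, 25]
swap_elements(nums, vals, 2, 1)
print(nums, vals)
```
[6, 3, 7, 2] [15, 19, 40, 25]
[6, 3, 19, 2] [15, 7, 40, 25]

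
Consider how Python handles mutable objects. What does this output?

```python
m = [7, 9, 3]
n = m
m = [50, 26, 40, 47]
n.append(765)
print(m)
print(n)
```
[50, 26, 40, 47]
[7, 9, 3, 765]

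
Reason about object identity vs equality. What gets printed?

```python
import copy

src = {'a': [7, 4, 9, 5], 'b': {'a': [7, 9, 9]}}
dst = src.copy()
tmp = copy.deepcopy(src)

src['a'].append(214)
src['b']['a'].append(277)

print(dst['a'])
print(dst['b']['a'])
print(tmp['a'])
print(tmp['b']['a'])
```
[7, 4, 9, 5, 214]
[7, 9, 9, 277]
[7, 4, 9, 5]
[7, 9, 9]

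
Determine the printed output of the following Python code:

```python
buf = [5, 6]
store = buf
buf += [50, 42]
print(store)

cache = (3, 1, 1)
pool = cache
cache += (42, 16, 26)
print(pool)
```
[5, 6, 50, 42]
(3, 1, 1)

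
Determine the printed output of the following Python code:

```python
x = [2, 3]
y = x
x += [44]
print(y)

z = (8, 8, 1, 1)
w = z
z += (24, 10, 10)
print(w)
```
[2, 3, 44]
(8, 8, 1, 1)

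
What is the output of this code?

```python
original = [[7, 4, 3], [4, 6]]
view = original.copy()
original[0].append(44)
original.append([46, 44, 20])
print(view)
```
[[7, 4, 3, 44], [4, 6]]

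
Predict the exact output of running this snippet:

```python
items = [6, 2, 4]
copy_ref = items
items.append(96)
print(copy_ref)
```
[6, 2, 4, 96]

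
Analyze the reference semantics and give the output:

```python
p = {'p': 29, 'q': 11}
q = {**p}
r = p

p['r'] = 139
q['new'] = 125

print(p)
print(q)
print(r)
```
{'p': 29, 'q': 11, 'r': 139}
{'p': 29, 'q': 11, 'new': 125}
{'p': 29, 'q': 11, 'r': 139}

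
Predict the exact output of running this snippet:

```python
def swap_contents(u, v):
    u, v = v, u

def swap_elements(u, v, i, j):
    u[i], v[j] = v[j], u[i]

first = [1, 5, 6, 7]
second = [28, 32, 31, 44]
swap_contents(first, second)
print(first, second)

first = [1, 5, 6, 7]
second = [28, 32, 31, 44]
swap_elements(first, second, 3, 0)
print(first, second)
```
[1, 5, 6, 7] [28, 32, 31, 44]
[1, 5, 6, 28] [7, 32, 31, 44]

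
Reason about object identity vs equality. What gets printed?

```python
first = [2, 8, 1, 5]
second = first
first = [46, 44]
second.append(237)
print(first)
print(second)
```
[46, 44]
[2, 8, 1, 5, 237]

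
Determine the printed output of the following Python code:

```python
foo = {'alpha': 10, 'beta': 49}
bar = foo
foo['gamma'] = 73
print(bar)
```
{'alpha': 10, 'beta': 49, 'gamma': 73}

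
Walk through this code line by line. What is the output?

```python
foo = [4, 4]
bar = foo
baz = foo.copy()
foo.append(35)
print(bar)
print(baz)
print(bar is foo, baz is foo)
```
[4, 4, 35]
[4, 4]
True False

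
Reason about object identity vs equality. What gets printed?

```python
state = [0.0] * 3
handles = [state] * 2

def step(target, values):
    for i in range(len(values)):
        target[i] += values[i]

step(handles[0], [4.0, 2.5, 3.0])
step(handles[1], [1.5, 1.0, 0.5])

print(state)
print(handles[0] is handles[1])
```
[5.5, 3.5, 3.5]
True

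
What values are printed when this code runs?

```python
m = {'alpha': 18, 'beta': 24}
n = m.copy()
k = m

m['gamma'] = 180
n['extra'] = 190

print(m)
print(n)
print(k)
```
{'alpha': 18, 'beta': 24, 'gamma': 180}
{'alpha': 18, 'beta': 24, 'extra': 190}
{'alpha': 18, 'beta': 24, 'gamma': 180}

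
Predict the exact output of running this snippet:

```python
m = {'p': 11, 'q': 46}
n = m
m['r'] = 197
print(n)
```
{'p': 11, 'q': 46, 'r': 197}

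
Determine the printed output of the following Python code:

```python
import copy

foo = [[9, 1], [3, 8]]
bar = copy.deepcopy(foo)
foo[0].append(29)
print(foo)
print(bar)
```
[[9, 1, 29], [3, 8]]
[[9, 1], [3, 8]]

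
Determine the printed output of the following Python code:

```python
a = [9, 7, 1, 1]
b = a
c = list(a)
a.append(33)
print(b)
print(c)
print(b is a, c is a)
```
[9, 7, 1, 1, 33]
[9, 7, 1, 1]
True False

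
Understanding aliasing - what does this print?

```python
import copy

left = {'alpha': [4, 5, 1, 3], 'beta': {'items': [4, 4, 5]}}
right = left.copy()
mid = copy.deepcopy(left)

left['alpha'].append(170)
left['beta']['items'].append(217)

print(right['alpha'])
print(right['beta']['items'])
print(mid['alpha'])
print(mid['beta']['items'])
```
[4, 5, 1, 3, 170]
[4, 4, 5, 217]
[4, 5, 1, 3]
[4, 4, 5]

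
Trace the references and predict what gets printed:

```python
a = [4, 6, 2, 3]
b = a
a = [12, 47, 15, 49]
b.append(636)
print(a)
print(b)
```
[12, 47, 15, 49]
[4, 6, 2, 3, 636]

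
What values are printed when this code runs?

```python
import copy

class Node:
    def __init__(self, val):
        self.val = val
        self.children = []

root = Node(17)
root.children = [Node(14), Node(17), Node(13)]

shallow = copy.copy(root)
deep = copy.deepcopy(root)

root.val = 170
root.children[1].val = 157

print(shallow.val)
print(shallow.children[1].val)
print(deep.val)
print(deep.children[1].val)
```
17
157
17
17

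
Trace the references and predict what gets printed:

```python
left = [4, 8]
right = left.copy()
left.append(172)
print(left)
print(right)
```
[4, 8, 172]
[4, 8]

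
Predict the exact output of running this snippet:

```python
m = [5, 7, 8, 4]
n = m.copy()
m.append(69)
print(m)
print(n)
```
[5, 7, 8, 4, 69]
[5, 7, 8, 4]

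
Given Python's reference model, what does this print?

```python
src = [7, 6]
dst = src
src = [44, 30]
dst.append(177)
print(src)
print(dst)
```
[44, 30]
[7, 6, 177]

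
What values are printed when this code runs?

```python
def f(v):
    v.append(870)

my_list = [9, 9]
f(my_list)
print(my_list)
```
[9, 9, 870]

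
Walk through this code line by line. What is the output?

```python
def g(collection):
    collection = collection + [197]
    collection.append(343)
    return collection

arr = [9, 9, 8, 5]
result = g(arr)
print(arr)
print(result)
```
[9, 9, 8, 5]
[9, 9, 8, 5, 197, 343]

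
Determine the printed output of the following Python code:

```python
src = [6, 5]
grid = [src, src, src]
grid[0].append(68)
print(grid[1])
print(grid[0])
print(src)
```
[6, 5, 68]
[6, 5, 68]
[6, 5, 68]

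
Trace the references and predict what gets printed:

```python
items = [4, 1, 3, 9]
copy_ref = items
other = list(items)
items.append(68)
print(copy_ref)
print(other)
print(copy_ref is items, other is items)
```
[4, 1, 3, 9, 68]
[4, 1, 3, 9]
True False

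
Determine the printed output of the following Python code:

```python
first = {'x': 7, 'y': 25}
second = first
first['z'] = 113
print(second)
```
{'x': 7, 'y': 25, 'z': 113}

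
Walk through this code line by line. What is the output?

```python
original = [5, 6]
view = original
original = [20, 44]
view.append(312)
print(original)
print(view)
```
[20, 44]
[5, 6, 312]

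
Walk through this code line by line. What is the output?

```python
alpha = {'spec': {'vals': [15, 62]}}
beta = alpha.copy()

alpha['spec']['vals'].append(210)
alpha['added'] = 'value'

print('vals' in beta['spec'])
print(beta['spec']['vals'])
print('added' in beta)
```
True
[15, 62, 210]
False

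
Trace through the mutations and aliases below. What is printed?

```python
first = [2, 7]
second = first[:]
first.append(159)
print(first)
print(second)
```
[2, 7, 159]
[2, 7]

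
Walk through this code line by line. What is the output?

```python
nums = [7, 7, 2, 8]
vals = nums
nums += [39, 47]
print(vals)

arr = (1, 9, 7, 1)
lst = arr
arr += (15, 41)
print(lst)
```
[7, 7, 2, 8, 39, 47]
(1, 9, 7, 1)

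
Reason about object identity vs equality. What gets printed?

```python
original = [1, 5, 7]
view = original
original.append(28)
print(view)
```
[1, 5, 7, 28]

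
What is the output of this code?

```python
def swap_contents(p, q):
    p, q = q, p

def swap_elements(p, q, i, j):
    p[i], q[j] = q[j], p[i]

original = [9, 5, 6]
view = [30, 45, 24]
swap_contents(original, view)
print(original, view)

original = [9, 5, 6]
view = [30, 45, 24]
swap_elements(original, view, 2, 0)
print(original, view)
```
[9, 5, 6] [30, 45, 24]
[9, 5, 30] [6, 45, 24]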